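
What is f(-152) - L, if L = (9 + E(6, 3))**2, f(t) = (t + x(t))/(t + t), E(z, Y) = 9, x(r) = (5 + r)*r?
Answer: -397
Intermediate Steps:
x(r) = r*(5 + r)
f(t) = (t + t*(5 + t))/(2*t) (f(t) = (t + t*(5 + t))/(t + t) = (t + t*(5 + t))/((2*t)) = (t + t*(5 + t))*(1/(2*t)) = (t + t*(5 + t))/(2*t))
L = 324 (L = (9 + 9)**2 = 18**2 = 324)
f(-152) - L = (3 + (1/2)*(-152)) - 1*324 = (3 - 76) - 324 = -73 - 324 = -397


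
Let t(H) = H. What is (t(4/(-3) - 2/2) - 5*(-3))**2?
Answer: 1444/9 ≈ 160.44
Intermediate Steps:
(t(4/(-3) - 2/2) - 5*(-3))**2 = ((4/(-3) - 2/2) - 5*(-3))**2 = ((4*(-1/3) - 2*1/2) + 15)**2 = ((-4/3 - 1) + 15)**2 = (-7/3 + 15)**2 = (38/3)**2 = 1444/9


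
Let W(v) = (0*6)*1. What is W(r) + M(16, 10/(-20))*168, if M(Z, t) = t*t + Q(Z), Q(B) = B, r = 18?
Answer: 2730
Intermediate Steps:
M(Z, t) = Z + t² (M(Z, t) = t*t + Z = t² + Z = Z + t²)
W(v) = 0 (W(v) = 0*1 = 0)
W(r) + M(16, 10/(-20))*168 = 0 + (16 + (10/(-20))²)*168 = 0 + (16 + (10*(-1/20))²)*168 = 0 + (16 + (-½)²)*168 = 0 + (16 + ¼)*168 = 0 + (65/4)*168 = 0 + 2730 = 2730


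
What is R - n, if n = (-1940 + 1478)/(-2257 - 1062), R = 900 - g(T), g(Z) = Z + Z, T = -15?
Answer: 3086208/3319 ≈ 929.86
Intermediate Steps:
g(Z) = 2*Z
R = 930 (R = 900 - 2*(-15) = 900 - 1*(-30) = 900 + 30 = 930)
n = 462/3319 (n = -462/(-3319) = -462*(-1/3319) = 462/3319 ≈ 0.13920)
R - n = 930 - 1*462/3319 = 930 - 462/3319 = 3086208/3319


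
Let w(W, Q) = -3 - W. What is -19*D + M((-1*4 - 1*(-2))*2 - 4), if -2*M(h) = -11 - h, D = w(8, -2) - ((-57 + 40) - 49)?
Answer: -2087/2 ≈ -1043.5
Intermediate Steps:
D = 55 (D = (-3 - 1*8) - ((-57 + 40) - 49) = (-3 - 8) - (-17 - 49) = -11 - 1*(-66) = -11 + 66 = 55)
M(h) = 11/2 + h/2 (M(h) = -(-11 - h)/2 = 11/2 + h/2)
-19*D + M((-1*4 - 1*(-2))*2 - 4) = -19*55 + (11/2 + ((-1*4 - 1*(-2))*2 - 4)/2) = -1045 + (11/2 + ((-4 + 2)*2 - 4)/2) = -1045 + (11/2 + (-2*2 - 4)/2) = -1045 + (11/2 + (-4 - 4)/2) = -1045 + (11/2 + (½)*(-8)) = -1045 + (11/2 - 4) = -1045 + 3/2 = -2087/2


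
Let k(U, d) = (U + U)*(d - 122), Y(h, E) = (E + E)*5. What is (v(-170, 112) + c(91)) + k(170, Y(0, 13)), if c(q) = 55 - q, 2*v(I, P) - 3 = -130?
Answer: 5241/2 ≈ 2620.5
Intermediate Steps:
v(I, P) = -127/2 (v(I, P) = 3/2 + (½)*(-130) = 3/2 - 65 = -127/2)
Y(h, E) = 10*E (Y(h, E) = (2*E)*5 = 10*E)
k(U, d) = 2*U*(-122 + d) (k(U, d) = (2*U)*(-122 + d) = 2*U*(-122 + d))
(v(-170, 112) + c(91)) + k(170, Y(0, 13)) = (-127/2 + (55 - 1*91)) + 2*170*(-122 + 10*13) = (-127/2 + (55 - 91)) + 2*170*(-122 + 130) = (-127/2 - 36) + 2*170*8 = -199/2 + 2720 = 5241/2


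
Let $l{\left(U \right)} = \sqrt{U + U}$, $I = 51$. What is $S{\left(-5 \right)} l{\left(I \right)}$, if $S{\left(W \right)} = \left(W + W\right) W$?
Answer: $50 \sqrt{102} \approx 504.98$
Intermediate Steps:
$S{\left(W \right)} = 2 W^{2}$ ($S{\left(W \right)} = 2 W W = 2 W^{2}$)
$l{\left(U \right)} = \sqrt{2} \sqrt{U}$ ($l{\left(U \right)} = \sqrt{2 U} = \sqrt{2} \sqrt{U}$)
$S{\left(-5 \right)} l{\left(I \right)} = 2 \left(-5\right)^{2} \sqrt{2} \sqrt{51} = 2 \cdot 25 \sqrt{102} = 50 \sqrt{102}$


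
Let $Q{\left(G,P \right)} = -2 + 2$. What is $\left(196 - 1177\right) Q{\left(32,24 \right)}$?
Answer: $0$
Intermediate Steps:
$Q{\left(G,P \right)} = 0$
$\left(196 - 1177\right) Q{\left(32,24 \right)} = \left(196 - 1177\right) 0 = \left(-981\right) 0 = 0$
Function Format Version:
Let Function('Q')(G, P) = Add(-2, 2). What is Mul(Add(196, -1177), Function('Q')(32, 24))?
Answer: 0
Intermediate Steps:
Function('Q')(G, P) = 0
Mul(Add(196, -1177), Function('Q')(32, 24)) = Mul(Add(196, -1177), 0) = Mul(-981, 0) = 0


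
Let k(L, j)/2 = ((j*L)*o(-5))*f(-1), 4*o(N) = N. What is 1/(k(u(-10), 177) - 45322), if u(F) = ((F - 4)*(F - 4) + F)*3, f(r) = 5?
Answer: -1/1279897 ≈ -7.8131e-7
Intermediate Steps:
o(N) = N/4
u(F) = 3*F + 3*(-4 + F)² (u(F) = ((-4 + F)*(-4 + F) + F)*3 = ((-4 + F)² + F)*3 = (F + (-4 + F)²)*3 = 3*F + 3*(-4 + F)²)
k(L, j) = -25*L*j/2 (k(L, j) = 2*(((j*L)*((¼)*(-5)))*5) = 2*(((L*j)*(-5/4))*5) = 2*(-5*L*j/4*5) = 2*(-25*L*j/4) = -25*L*j/2)
1/(k(u(-10), 177) - 45322) = 1/(-25/2*(3*(-10) + 3*(-4 - 10)²)*177 - 45322) = 1/(-25/2*(-30 + 3*(-14)²)*177 - 45322) = 1/(-25/2*(-30 + 3*196)*177 - 45322) = 1/(-25/2*(-30 + 588)*177 - 45322) = 1/(-25/2*558*177 - 45322) = 1/(-1234575 - 45322) = 1/(-1279897) = -1/1279897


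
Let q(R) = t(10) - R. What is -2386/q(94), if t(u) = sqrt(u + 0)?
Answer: 112142/4413 + 1193*sqrt(10)/4413 ≈ 26.267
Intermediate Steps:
t(u) = sqrt(u)
q(R) = sqrt(10) - R
-2386/q(94) = -2386/(sqrt(10) - 1*94) = -2386/(sqrt(10) - 94) = -2386/(-94 + sqrt(10))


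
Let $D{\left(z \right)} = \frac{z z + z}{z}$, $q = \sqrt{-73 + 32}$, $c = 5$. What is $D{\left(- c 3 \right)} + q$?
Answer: $-14 + i \sqrt{41} \approx -14.0 + 6.4031 i$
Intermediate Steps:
$q = i \sqrt{41}$ ($q = \sqrt{-41} = i \sqrt{41} \approx 6.4031 i$)
$D{\left(z \right)} = \frac{z + z^{2}}{z}$ ($D{\left(z \right)} = \frac{z^{2} + z}{z} = \frac{z + z^{2}}{z}$)
$D{\left(- c 3 \right)} + q = \left(1 + \left(-1\right) 5 \cdot 3\right) + i \sqrt{41} = \left(1 - 15\right) + i \sqrt{41} = -14 + i \sqrt{41}$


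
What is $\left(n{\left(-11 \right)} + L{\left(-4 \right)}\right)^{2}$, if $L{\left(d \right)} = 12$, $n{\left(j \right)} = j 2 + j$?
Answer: $441$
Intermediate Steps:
$n{\left(j \right)} = 3 j$ ($n{\left(j \right)} = 2 j + j = 3 j$)
$\left(n{\left(-11 \right)} + L{\left(-4 \right)}\right)^{2} = \left(3 \left(-11\right) + 12\right)^{2} = \left(-33 + 12\right)^{2} = \left(-21\right)^{2} = 441$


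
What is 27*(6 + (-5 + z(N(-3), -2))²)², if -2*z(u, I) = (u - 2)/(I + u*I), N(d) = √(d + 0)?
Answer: 27*(-2544671*I + 1626296*√3)/(2048*(√3 - I)) ≈ 24467.0 - 5242.7*I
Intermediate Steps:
N(d) = √d
z(u, I) = -(-2 + u)/(2*(I + I*u)) (z(u, I) = -(u - 2)/(2*(I + u*I)) = -(-2 + u)/(2*(I + I*u)))
27*(6 + (-5 + z(N(-3), -2))²)² = 27*(6 + (-5 + (½)*(2 - √(-3))/(-2*(1 + √(-3))))²)² = 27*(6 + (-5 + (½)*(-½)*(2 - I*√3)/(1 + I*√3))²)² = 27*(6 + (-5 - (2 - I*√3)/(4*(1 + I*√3)))²)²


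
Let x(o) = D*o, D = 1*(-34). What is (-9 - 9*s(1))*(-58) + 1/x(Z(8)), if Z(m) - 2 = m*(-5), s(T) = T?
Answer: 1348849/1292 ≈ 1044.0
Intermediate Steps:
D = -34
Z(m) = 2 - 5*m (Z(m) = 2 + m*(-5) = 2 - 5*m)
x(o) = -34*o
(-9 - 9*s(1))*(-58) + 1/x(Z(8)) = (-9 - 9*1)*(-58) + 1/(-34*(2 - 5*8)) = (-9 - 9)*(-58) + 1/(-34*(2 - 40)) = -18*(-58) + 1/(-34*(-38)) = 1044 + 1/1292 = 1348849/1292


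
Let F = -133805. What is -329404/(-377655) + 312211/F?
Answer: -14766428597/10106425455 ≈ -1.4611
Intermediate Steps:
-329404/(-377655) + 312211/F = -329404/(-377655) + 312211/(-133805) = -329404*(-1/377655) + 312211*(-1/133805) = 329404/377655 - 312211/133805 = -14766428597/10106425455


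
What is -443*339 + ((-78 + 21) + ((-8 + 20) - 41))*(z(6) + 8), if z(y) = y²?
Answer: -153961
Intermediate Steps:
-443*339 + ((-78 + 21) + ((-8 + 20) - 41))*(z(6) + 8) = -443*339 + ((-78 + 21) + ((-8 + 20) - 41))*(6² + 8) = -150177 + (-57 + (12 - 41))*(36 + 8) = -150177 + (-57 - 29)*44 = -150177 - 86*44 = -150177 - 3784 = -153961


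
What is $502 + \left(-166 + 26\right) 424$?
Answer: $-58858$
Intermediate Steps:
$502 + \left(-166 + 26\right) 424 = 502 - 59360 = -58858$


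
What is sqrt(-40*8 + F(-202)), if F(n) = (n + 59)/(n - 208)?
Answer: I*sqrt(53733370)/410 ≈ 17.879*I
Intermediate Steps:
F(n) = (59 + n)/(-208 + n)
sqrt(-40*8 + F(-202)) = sqrt(-40*8 + (59 - 202)/(-208 - 202)) = sqrt(-320 - 143/(-410)) = sqrt(-320 - 1/410*(-143)) = sqrt(-320 + 143/410) = sqrt(-131057/410) = I*sqrt(53733370)/410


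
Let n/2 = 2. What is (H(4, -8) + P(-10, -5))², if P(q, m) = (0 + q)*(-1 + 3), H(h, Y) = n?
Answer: 256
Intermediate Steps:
n = 4 (n = 2*2 = 4)
H(h, Y) = 4
P(q, m) = 2*q (P(q, m) = q*2 = 2*q)
(H(4, -8) + P(-10, -5))² = (4 + 2*(-10))² = (4 - 20)² = (-16)² = 256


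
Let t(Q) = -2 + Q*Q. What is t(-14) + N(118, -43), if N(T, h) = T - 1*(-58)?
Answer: 370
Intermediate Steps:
t(Q) = -2 + Q**2
N(T, h) = 58 + T (N(T, h) = T + 58 = 58 + T)
t(-14) + N(118, -43) = (-2 + (-14)**2) + (58 + 118) = (-2 + 196) + 176 = 194 + 176 = 370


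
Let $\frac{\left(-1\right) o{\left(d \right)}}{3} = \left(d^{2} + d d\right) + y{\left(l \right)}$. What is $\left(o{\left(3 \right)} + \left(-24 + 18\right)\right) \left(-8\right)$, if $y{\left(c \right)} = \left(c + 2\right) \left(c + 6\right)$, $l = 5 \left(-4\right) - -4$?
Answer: $3840$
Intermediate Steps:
$l = -16$ ($l = -20 + 4 = -16$)
$y{\left(c \right)} = \left(2 + c\right) \left(6 + c\right)$
$o{\left(d \right)} = -420 - 6 d^{2}$ ($o{\left(d \right)} = - 3 \left(\left(d^{2} + d d\right) + \left(12 + \left(-16\right)^{2} + 8 \left(-16\right)\right)\right) = - 3 \left(\left(d^{2} + d^{2}\right) + \left(12 + 256 - 128\right)\right) = - 3 \left(2 d^{2} + 140\right) = - 3 \left(140 + 2 d^{2}\right) = -420 - 6 d^{2}$)
$\left(o{\left(3 \right)} + \left(-24 + 18\right)\right) \left(-8\right) = \left(\left(-420 - 6 \cdot 3^{2}\right) + \left(-24 + 18\right)\right) \left(-8\right) = \left(\left(-420 - 54\right) - 6\right) \left(-8\right) = \left(-474 - 6\right) \left(-8\right) = \left(-480\right) \left(-8\right) = 3840$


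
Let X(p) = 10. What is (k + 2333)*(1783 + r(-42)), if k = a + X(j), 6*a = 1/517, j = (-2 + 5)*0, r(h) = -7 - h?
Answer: 2202200061/517 ≈ 4.2596e+6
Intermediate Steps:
j = 0 (j = 3*0 = 0)
a = 1/3102 (a = (⅙)/517 = (⅙)*(1/517) = 1/3102 ≈ 0.00032237)
k = 31021/3102 (k = 1/3102 + 10 = 31021/3102 ≈ 10.000)
(k + 2333)*(1783 + r(-42)) = (31021/3102 + 2333)*(1783 + (-7 - 1*(-42))) = 7267987*(1783 + (-7 + 42))/3102 = 7267987*(1783 + 35)/3102 = (7267987/3102)*1818 = 2202200061/517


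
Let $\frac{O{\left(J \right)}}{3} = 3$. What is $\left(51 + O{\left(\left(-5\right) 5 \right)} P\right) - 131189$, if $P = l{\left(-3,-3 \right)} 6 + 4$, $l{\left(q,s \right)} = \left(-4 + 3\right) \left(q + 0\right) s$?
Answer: $-131588$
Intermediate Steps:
$O{\left(J \right)} = 9$ ($O{\left(J \right)} = 3 \cdot 3 = 9$)
$l{\left(q,s \right)} = - q s$
$P = -50$ ($P = \left(-1\right) \left(-3\right) \left(-3\right) 6 + 4 = \left(-9\right) 6 + 4 = -54 + 4 = -50$)
$\left(51 + O{\left(\left(-5\right) 5 \right)} P\right) - 131189 = \left(51 + 9 \left(-50\right)\right) - 131189 = \left(51 - 450\right) - 131189 = -399 - 131189 = -131588$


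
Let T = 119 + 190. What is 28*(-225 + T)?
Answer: 2352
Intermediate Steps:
T = 309
28*(-225 + T) = 28*(-225 + 309) = 28*84 = 2352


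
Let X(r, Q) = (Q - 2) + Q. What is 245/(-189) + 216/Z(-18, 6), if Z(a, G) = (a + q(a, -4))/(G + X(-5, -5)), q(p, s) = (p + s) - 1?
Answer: 33557/1107 ≈ 30.313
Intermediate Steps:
q(p, s) = -1 + p + s
X(r, Q) = -2 + 2*Q (X(r, Q) = (-2 + Q) + Q = -2 + 2*Q)
Z(a, G) = (-5 + 2*a)/(-12 + G) (Z(a, G) = (a + (-1 + a - 4))/(G + (-2 + 2*(-5))) = (a + (-5 + a))/(G + (-2 - 10)) = (-5 + 2*a)/(G - 12) = (-5 + 2*a)/(-12 + G))
245/(-189) + 216/Z(-18, 6) = 245/(-189) + 216/(((-5 + 2*(-18))/(-12 + 6))) = 245*(-1/189) + 216/(((-5 - 36)/(-6))) = -35/27 + 216/((-⅙*(-41))) = -35/27 + 216/(41/6) = -35/27 + 216*(6/41) = -35/27 + 1296/41 = 33557/1107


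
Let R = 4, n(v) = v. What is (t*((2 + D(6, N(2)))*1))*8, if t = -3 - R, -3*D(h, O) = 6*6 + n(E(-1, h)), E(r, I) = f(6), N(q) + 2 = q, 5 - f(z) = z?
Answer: 1624/3 ≈ 541.33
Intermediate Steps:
f(z) = 5 - z
N(q) = -2 + q
E(r, I) = -1 (E(r, I) = 5 - 1*6 = 5 - 6 = -1)
D(h, O) = -35/3 (D(h, O) = -(6*6 - 1)/3 = -(36 - 1)/3 = -⅓*35 = -35/3)
t = -7 (t = -3 - 1*4 = -3 - 4 = -7)
(t*((2 + D(6, N(2)))*1))*8 = -7*(2 - 35/3)*8 = -(-203)/3*8 = -7*(-29/3)*8 = (203/3)*8 = 1624/3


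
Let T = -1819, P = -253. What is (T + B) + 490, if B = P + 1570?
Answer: -12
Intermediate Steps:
B = 1317 (B = -253 + 1570 = 1317)
(T + B) + 490 = (-1819 + 1317) + 490 = -502 + 490 = -12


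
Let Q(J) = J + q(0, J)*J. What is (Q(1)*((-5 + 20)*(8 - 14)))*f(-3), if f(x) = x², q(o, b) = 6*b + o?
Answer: -5670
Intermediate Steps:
q(o, b) = o + 6*b
Q(J) = J + 6*J² (Q(J) = J + (0 + 6*J)*J = J + (6*J)*J = J + 6*J²)
(Q(1)*((-5 + 20)*(8 - 14)))*f(-3) = ((1*(1 + 6*1))*((-5 + 20)*(8 - 14)))*(-3)² = ((1*(1 + 6))*(15*(-6)))*9 = ((1*7)*(-90))*9 = (7*(-90))*9 = -630*9 = -5670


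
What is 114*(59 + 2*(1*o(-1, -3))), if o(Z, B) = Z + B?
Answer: 5814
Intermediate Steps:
o(Z, B) = B + Z
114*(59 + 2*(1*o(-1, -3))) = 114*(59 + 2*(1*(-3 - 1))) = 114*(59 + 2*(1*(-4))) = 114*(59 + 2*(-4)) = 114*(59 - 8) = 114*51 = 5814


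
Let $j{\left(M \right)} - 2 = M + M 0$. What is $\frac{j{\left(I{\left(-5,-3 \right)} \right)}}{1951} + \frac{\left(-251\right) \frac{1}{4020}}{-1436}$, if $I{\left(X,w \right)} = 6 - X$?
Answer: $\frac{75535061}{11262576720} \approx 0.0067067$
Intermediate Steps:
$j{\left(M \right)} = 2 + M$ ($j{\left(M \right)} = 2 + \left(M + M 0\right) = 2 + \left(M + 0\right) = 2 + M$)
$\frac{j{\left(I{\left(-5,-3 \right)} \right)}}{1951} + \frac{\left(-251\right) \frac{1}{4020}}{-1436} = \frac{2 + \left(6 - -5\right)}{1951} + \frac{\left(-251\right) \frac{1}{4020}}{-1436} = \left(2 + \left(6 + 5\right)\right) \frac{1}{1951} + \left(-251\right) \frac{1}{4020} \left(- \frac{1}{1436}\right) = \left(2 + 11\right) \frac{1}{1951} - - \frac{251}{5772720} = 13 \cdot \frac{1}{1951} + \frac{251}{5772720} = \frac{13}{1951} + \frac{251}{5772720} = \frac{75535061}{11262576720}$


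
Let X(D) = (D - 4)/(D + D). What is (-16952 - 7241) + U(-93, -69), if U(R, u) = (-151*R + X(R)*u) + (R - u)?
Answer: -633019/62 ≈ -10210.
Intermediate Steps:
X(D) = (-4 + D)/(2*D) (X(D) = (-4 + D)/((2*D)) = (-4 + D)*(1/(2*D)) = (-4 + D)/(2*D))
U(R, u) = -u - 150*R + u*(-4 + R)/(2*R) (U(R, u) = (-151*R + ((-4 + R)/(2*R))*u) + (R - u) = (-151*R + u*(-4 + R)/(2*R)) + (R - u) = -u - 150*R + u*(-4 + R)/(2*R))
(-16952 - 7241) + U(-93, -69) = (-16952 - 7241) + (-150*(-93) - ½*(-69) - 2*(-69)/(-93)) = -24193 + (13950 + 69/2 - 2*(-69)*(-1/93)) = -24193 + (13950 + 69/2 - 46/31) = -24193 + 866947/62 = -633019/62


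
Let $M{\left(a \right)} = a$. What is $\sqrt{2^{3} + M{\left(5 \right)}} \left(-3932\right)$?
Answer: $- 3932 \sqrt{13} \approx -14177.0$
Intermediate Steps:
$\sqrt{2^{3} + M{\left(5 \right)}} \left(-3932\right) = \sqrt{2^{3} + 5} \left(-3932\right) = \sqrt{8 + 5} \left(-3932\right) = \sqrt{13} \left(-3932\right) = - 3932 \sqrt{13}$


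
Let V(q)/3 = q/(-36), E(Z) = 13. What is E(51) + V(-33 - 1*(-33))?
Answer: 13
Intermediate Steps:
V(q) = -q/12 (V(q) = 3*(q/(-36)) = 3*(q*(-1/36)) = 3*(-q/36) = -q/12)
E(51) + V(-33 - 1*(-33)) = 13 - (-33 - 1*(-33))/12 = 13 - (-33 + 33)/12 = 13 - 1/12*0 = 13 + 0 = 13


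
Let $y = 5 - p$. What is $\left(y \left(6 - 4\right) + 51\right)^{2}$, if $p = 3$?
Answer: $3025$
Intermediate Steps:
$y = 2$ ($y = 5 - 3 = 2$)
$\left(y \left(6 - 4\right) + 51\right)^{2} = \left(2 \left(6 - 4\right) + 51\right)^{2} = \left(2 \cdot 2 + 51\right)^{2} = \left(4 + 51\right)^{2} = 55^{2} = 3025$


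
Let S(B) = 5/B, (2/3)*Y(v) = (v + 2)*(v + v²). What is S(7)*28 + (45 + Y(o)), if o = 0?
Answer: 65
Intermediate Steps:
Y(v) = 3*(2 + v)*(v + v²)/2 (Y(v) = 3*((v + 2)*(v + v²))/2 = 3*((2 + v)*(v + v²))/2 = 3*(2 + v)*(v + v²)/2)
S(7)*28 + (45 + Y(o)) = (5/7)*28 + (45 + (3/2)*0*(2 + 0² + 3*0)) = (5*(⅐))*28 + (45 + (3/2)*0*(2 + 0 + 0)) = (5/7)*28 + (45 + (3/2)*0*2) = 20 + (45 + 0) = 20 + 45 = 65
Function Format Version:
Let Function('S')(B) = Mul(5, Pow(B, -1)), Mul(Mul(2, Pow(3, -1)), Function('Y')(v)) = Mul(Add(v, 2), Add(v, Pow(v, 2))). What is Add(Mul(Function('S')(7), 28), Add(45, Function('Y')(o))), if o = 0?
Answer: 65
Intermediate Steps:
Function('Y')(v) = Mul(Rational(3, 2), Add(2, v), Add(v, Pow(v, 2))) (Function('Y')(v) = Mul(Rational(3, 2), Mul(Add(v, 2), Add(v, Pow(v, 2)))) = Mul(Rational(3, 2), Mul(Add(2, v), Add(v, Pow(v, 2)))) = Mul(Rational(3, 2), Add(2, v), Add(v, Pow(v, 2))))
Add(Mul(Function('S')(7), 28), Add(45, Function('Y')(o))) = Add(Mul(Mul(5, Pow(7, -1)), 28), Add(45, Mul(Rational(3, 2), 0, Add(2, Pow(0, 2), Mul(3, 0))))) = Add(Mul(Mul(5, Rational(1, 7)), 28), Add(45, Mul(Rational(3, 2), 0, Add(2, 0, 0)))) = Add(Mul(Rational(5, 7), 28), Add(45, Mul(Rational(3, 2), 0, 2))) = Add(20, Add(45, 0)) = Add(20, 45) = 65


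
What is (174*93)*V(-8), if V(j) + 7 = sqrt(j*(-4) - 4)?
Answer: -113274 + 32364*sqrt(7) ≈ -27647.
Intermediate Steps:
V(j) = -7 + sqrt(-4 - 4*j) (V(j) = -7 + sqrt(j*(-4) - 4) = -7 + sqrt(-4*j - 4) = -7 + sqrt(-4 - 4*j))
(174*93)*V(-8) = (174*93)*(-7 + 2*sqrt(-1 - 1*(-8))) = 16182*(-7 + 2*sqrt(-1 + 8)) = 16182*(-7 + 2*sqrt(7)) = -113274 + 32364*sqrt(7)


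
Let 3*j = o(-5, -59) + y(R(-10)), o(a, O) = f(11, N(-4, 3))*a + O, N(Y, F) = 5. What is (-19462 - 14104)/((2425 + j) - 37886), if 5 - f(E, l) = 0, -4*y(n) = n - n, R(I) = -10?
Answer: 33566/35489 ≈ 0.94581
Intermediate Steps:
y(n) = 0 (y(n) = -(n - n)/4 = -¼*0 = 0)
f(E, l) = 5 (f(E, l) = 5 - 1*0 = 5 + 0 = 5)
o(a, O) = O + 5*a (o(a, O) = 5*a + O = O + 5*a)
j = -28 (j = ((-59 + 5*(-5)) + 0)/3 = ((-59 - 25) + 0)/3 = (-84 + 0)/3 = (⅓)*(-84) = -28)
(-19462 - 14104)/((2425 + j) - 37886) = (-19462 - 14104)/((2425 - 28) - 37886) = -33566/(2397 - 37886) = -33566/(-35489) = -33566*(-1/35489) = 33566/35489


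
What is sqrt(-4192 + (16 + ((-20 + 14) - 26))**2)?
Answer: 4*I*sqrt(246) ≈ 62.738*I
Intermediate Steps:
sqrt(-4192 + (16 + ((-20 + 14) - 26))**2) = sqrt(-4192 + (16 + (-6 - 26))**2) = sqrt(-4192 + (16 - 32)**2) = sqrt(-4192 + (-16)**2) = sqrt(-4192 + 256) = sqrt(-3936) = 4*I*sqrt(246)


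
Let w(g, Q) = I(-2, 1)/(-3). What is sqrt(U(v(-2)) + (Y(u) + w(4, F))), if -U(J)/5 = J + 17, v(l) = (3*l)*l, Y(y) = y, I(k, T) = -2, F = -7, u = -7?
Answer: I*sqrt(1362)/3 ≈ 12.302*I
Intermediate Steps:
w(g, Q) = 2/3 (w(g, Q) = -2/(-3) = -2*(-1/3) = 2/3)
v(l) = 3*l**2
U(J) = -85 - 5*J (U(J) = -5*(J + 17) = -5*(17 + J) = -85 - 5*J)
sqrt(U(v(-2)) + (Y(u) + w(4, F))) = sqrt((-85 - 15*(-2)**2) + (-7 + 2/3)) = sqrt((-85 - 15*4) - 19/3) = sqrt((-85 - 5*12) - 19/3) = sqrt((-85 - 60) - 19/3) = sqrt(-145 - 19/3) = sqrt(-454/3) = I*sqrt(1362)/3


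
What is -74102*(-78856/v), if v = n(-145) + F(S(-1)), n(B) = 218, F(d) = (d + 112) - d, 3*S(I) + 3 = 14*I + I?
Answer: 2921693656/165 ≈ 1.7707e+7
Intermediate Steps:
S(I) = -1 + 5*I (S(I) = -1 + (14*I + I)/3 = -1 + (15*I)/3 = -1 + 5*I)
F(d) = 112 (F(d) = (112 + d) - d = 112)
v = 330 (v = 218 + 112 = 330)
-74102*(-78856/v) = -74102/(330/(-78856)) = -74102/(330*(-1/78856)) = -74102/(-165/39428) = -74102*(-39428/165) = 2921693656/165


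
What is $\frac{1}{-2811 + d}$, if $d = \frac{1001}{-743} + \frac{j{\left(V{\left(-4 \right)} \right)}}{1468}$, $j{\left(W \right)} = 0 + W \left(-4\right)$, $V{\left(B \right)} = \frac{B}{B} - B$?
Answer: $- \frac{272681}{766877373} \approx -0.00035557$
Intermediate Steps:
$V{\left(B \right)} = 1 - B$
$j{\left(W \right)} = - 4 W$ ($j{\left(W \right)} = 0 - 4 W = - 4 W$)
$d = - \frac{371082}{272681}$ ($d = \frac{1001}{-743} + \frac{\left(-4\right) \left(1 - -4\right)}{1468} = 1001 \left(- \frac{1}{743}\right) + - 4 \left(1 + 4\right) \frac{1}{1468} = - \frac{1001}{743} + \left(-4\right) 5 \cdot \frac{1}{1468} = - \frac{1001}{743} - \frac{5}{367} = - \frac{371082}{272681} \approx -1.3609$)
$\frac{1}{-2811 + d} = \frac{1}{-2811 - \frac{371082}{272681}} = \frac{1}{- \frac{766877373}{272681}} = - \frac{272681}{766877373}$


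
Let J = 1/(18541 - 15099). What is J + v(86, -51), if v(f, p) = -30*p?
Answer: 5266261/3442 ≈ 1530.0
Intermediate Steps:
J = 1/3442 ≈ 0.00029053
J + v(86, -51) = 1/3442 - 30*(-51) = 1/3442 + 1530 = 5266261/3442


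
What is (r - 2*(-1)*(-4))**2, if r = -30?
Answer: 1444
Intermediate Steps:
(r - 2*(-1)*(-4))**2 = (-30 - 2*(-1)*(-4))**2 = (-30 + 2*(-4))**2 = (-30 - 8)**2 = (-38)**2 = 1444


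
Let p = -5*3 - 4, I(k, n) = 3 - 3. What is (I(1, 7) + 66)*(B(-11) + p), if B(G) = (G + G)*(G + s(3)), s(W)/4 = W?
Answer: -2706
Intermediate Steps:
s(W) = 4*W
I(k, n) = 0
B(G) = 2*G*(12 + G) (B(G) = (G + G)*(G + 4*3) = (2*G)*(G + 12) = (2*G)*(12 + G) = 2*G*(12 + G))
p = -19 (p = -15 - 4 = -19)
(I(1, 7) + 66)*(B(-11) + p) = (0 + 66)*(2*(-11)*(12 - 11) - 19) = 66*(2*(-11)*1 - 19) = 66*(-22 - 19) = 66*(-41) = -2706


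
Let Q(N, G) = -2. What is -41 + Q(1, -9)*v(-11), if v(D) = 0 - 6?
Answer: -29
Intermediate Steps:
v(D) = -6
-41 + Q(1, -9)*v(-11) = -41 - 2*(-6) = -41 + 12 = -29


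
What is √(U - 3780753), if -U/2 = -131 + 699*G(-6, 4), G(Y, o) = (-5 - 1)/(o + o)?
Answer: I*√15117770/2 ≈ 1944.1*I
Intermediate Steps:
G(Y, o) = -3/o (G(Y, o) = -6*1/(2*o) = -3/o)
U = 2621/2 (U = -2*(-131 + 699*(-3/4)) = -2*(-131 + 699*(-3*¼)) = -2*(-131 + 699*(-¾)) = -2*(-131 - 2097/4) = -2*(-2621/4) = 2621/2 ≈ 1310.5)
√(U - 3780753) = √(2621/2 - 3780753) = √(-7558885/2) = I*√15117770/2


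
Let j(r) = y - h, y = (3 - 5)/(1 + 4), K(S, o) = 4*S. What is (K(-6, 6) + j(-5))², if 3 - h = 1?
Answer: 17424/25 ≈ 696.96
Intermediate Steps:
y = -⅖ (y = -2/5 = -2*⅕ = -⅖ ≈ -0.40000)
h = 2 (h = 3 - 1*1 = 3 - 1 = 2)
j(r) = -12/5 (j(r) = -⅖ - 1*2 = -⅖ - 2 = -12/5)
(K(-6, 6) + j(-5))² = (4*(-6) - 12/5)² = (-24 - 12/5)² = (-132/5)² = 17424/25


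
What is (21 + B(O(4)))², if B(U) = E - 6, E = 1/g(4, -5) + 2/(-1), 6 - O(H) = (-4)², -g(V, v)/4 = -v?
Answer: 67081/400 ≈ 167.70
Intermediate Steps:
g(V, v) = 4*v (g(V, v) = -(-4)*v = 4*v)
O(H) = -10 (O(H) = 6 - 1*(-4)² = 6 - 1*16 = 6 - 16 = -10)
E = -41/20 (E = 1/(4*(-5)) + 2/(-1) = 1/(-20) + 2*(-1) = 1*(-1/20) - 2 = -1/20 - 2 = -41/20 ≈ -2.0500)
B(U) = -161/20 (B(U) = -41/20 - 6 = -161/20)
(21 + B(O(4)))² = (21 - 161/20)² = (259/20)² = 67081/400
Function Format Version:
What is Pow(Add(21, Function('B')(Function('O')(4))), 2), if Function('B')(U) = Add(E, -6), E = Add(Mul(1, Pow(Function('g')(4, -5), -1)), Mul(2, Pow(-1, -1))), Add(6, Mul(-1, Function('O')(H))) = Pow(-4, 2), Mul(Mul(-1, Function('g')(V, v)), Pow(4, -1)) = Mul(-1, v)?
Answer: Rational(67081, 400) ≈ 167.70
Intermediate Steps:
Function('g')(V, v) = Mul(4, v) (Function('g')(V, v) = Mul(-4, Mul(-1, v)) = Mul(4, v))
Function('O')(H) = -10 (Function('O')(H) = Add(6, Mul(-1, Pow(-4, 2))) = Add(6, Mul(-1, 16)) = Add(6, -16) = -10)
E = Rational(-41, 20) (E = Add(Mul(1, Pow(Mul(4, -5), -1)), Mul(2, Pow(-1, -1))) = Add(Mul(1, Pow(-20, -1)), Mul(2, -1)) = Add(Mul(1, Rational(-1, 20)), -2) = Add(Rational(-1, 20), -2) = Rational(-41, 20) ≈ -2.0500)
Function('B')(U) = Rational(-161, 20) (Function('B')(U) = Add(Rational(-41, 20), -6) = Rational(-161, 20))
Pow(Add(21, Function('B')(Function('O')(4))), 2) = Pow(Add(21, Rational(-161, 20)), 2) = Pow(Rational(259, 20), 2) = Rational(67081, 400)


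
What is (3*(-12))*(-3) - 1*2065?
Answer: -1957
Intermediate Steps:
(3*(-12))*(-3) - 1*2065 = -36*(-3) - 2065 = 108 - 2065 = -1957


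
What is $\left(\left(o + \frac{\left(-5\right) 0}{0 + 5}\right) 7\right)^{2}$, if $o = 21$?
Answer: $21609$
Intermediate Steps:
$\left(\left(o + \frac{\left(-5\right) 0}{0 + 5}\right) 7\right)^{2} = \left(\left(21 + \frac{\left(-5\right) 0}{0 + 5}\right) 7\right)^{2} = \left(\left(21 + \frac{0}{5}\right) 7\right)^{2} = \left(\left(21 + 0 \cdot \frac{1}{5}\right) 7\right)^{2} = \left(\left(21 + 0\right) 7\right)^{2} = \left(21 \cdot 7\right)^{2} = 147^{2} = 21609$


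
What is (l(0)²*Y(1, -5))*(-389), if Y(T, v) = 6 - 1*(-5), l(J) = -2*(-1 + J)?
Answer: -17116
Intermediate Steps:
l(J) = 2 - 2*J
Y(T, v) = 11 (Y(T, v) = 6 + 5 = 11)
(l(0)²*Y(1, -5))*(-389) = ((2 - 2*0)²*11)*(-389) = ((2 + 0)²*11)*(-389) = (2²*11)*(-389) = (4*11)*(-389) = 44*(-389) = -17116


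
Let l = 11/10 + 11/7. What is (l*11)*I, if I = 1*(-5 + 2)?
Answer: -6171/70 ≈ -88.157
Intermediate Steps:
I = -3 (I = 1*(-3) = -3)
l = 187/70 (l = 11*(⅒) + 11*(⅐) = 11/10 + 11/7 = 187/70 ≈ 2.6714)
(l*11)*I = ((187/70)*11)*(-3) = (2057/70)*(-3) = -6171/70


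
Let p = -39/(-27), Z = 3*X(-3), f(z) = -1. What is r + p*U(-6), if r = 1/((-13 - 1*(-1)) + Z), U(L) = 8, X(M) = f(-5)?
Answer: 517/45 ≈ 11.489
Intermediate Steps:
X(M) = -1
Z = -3 (Z = 3*(-1) = -3)
p = 13/9 (p = -39*(-1/27) = 13/9 ≈ 1.4444)
r = -1/15 (r = 1/((-13 - 1*(-1)) - 3) = 1/((-13 + 1) - 3) = 1/(-12 - 3) = 1/(-15) = -1/15 ≈ -0.066667)
r + p*U(-6) = -1/15 + (13/9)*8 = -1/15 + 104/9 = 517/45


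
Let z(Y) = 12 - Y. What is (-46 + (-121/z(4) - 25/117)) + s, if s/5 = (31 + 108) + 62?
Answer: 883267/936 ≈ 943.66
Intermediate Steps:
s = 1005 (s = 5*((31 + 108) + 62) = 5*(139 + 62) = 5*201 = 1005)
(-46 + (-121/z(4) - 25/117)) + s = (-46 + (-121/(12 - 1*4) - 25/117)) + 1005 = (-46 + (-121/(12 - 4) - 25*1/117)) + 1005 = (-46 + (-121/8 - 25/117)) + 1005 = (-46 - 14357/936) + 1005 = -57413/936 + 1005 = 883267/936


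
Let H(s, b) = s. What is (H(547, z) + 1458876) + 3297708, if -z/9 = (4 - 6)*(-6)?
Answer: 4757131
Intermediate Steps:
z = -108 (z = -9*(4 - 6)*(-6) = -(-18)*(-6) = -9*12 = -108)
(H(547, z) + 1458876) + 3297708 = (547 + 1458876) + 3297708 = 1459423 + 3297708 = 4757131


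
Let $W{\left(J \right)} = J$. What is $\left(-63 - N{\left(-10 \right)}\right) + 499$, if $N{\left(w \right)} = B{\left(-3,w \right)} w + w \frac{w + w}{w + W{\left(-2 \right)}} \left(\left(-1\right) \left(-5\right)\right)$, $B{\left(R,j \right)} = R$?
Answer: $\frac{1468}{3} \approx 489.33$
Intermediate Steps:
$N{\left(w \right)} = - 3 w + \frac{10 w^{2}}{-2 + w}$ ($N{\left(w \right)} = - 3 w + w \frac{w + w}{w - 2} \left(\left(-1\right) \left(-5\right)\right) = - 3 w + w \frac{2 w}{-2 + w} 5 = - 3 w + \frac{2 w^{2}}{-2 + w} 5 = - 3 w + \frac{10 w^{2}}{-2 + w}$)
$\left(-63 - N{\left(-10 \right)}\right) + 499 = \left(-63 - - \frac{10 \left(6 + 7 \left(-10\right)\right)}{-2 - 10}\right) + 499 = \left(-63 - - \frac{10 \left(6 - 70\right)}{-12}\right) + 499 = \left(-63 - \left(-10\right) \left(- \frac{1}{12}\right) \left(-64\right)\right) + 499 = \left(-63 - - \frac{160}{3}\right) + 499 = \left(-63 + \frac{160}{3}\right) + 499 = - \frac{29}{3} + 499 = \frac{1468}{3}$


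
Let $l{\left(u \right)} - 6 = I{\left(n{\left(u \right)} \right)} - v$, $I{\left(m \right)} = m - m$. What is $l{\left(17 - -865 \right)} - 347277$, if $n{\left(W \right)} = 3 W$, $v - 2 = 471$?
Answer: $-347744$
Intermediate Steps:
$v = 473$ ($v = 2 + 471 = 473$)
$I{\left(m \right)} = 0$
$l{\left(u \right)} = -467$ ($l{\left(u \right)} = 6 + \left(0 - 473\right) = 6 - 473 = -467$)
$l{\left(17 - -865 \right)} - 347277 = -467 - 347277 = -347744$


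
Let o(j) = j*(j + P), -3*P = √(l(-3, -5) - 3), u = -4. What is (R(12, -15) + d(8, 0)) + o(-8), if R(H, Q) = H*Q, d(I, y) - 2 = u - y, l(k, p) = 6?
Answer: -118 + 8*√3/3 ≈ -113.38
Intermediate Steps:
P = -√3/3 (P = -√(6 - 3)/3 = -√3/3 ≈ -0.57735)
d(I, y) = -2 - y (d(I, y) = 2 + (-4 - y) = -2 - y)
o(j) = j*(j - √3/3)
(R(12, -15) + d(8, 0)) + o(-8) = (12*(-15) + (-2 - 1*0)) + (⅓)*(-8)*(-√3 + 3*(-8)) = (-180 + (-2 + 0)) + (⅓)*(-8)*(-√3 - 24) = (-180 - 2) + (⅓)*(-8)*(-24 - √3) = -182 + (64 + 8*√3/3) = -118 + 8*√3/3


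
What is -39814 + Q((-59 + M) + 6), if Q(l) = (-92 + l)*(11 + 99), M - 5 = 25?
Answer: -52464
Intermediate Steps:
M = 30 (M = 5 + 25 = 30)
Q(l) = -10120 + 110*l (Q(l) = (-92 + l)*110 = -10120 + 110*l)
-39814 + Q((-59 + M) + 6) = -39814 + (-10120 + 110*((-59 + 30) + 6)) = -39814 + (-10120 + 110*(-29 + 6)) = -39814 + (-10120 + 110*(-23)) = -39814 + (-10120 - 2530) = -39814 - 12650 = -52464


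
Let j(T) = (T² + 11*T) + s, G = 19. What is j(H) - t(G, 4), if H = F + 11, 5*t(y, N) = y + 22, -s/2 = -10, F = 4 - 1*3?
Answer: 1439/5 ≈ 287.80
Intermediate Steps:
F = 1 (F = 4 - 3 = 1)
s = 20 (s = -2*(-10) = 20)
t(y, N) = 22/5 + y/5 (t(y, N) = (y + 22)/5 = (22 + y)/5 = 22/5 + y/5)
H = 12 (H = 1 + 11 = 12)
j(T) = 20 + T² + 11*T (j(T) = (T² + 11*T) + 20 = 20 + T² + 11*T)
j(H) - t(G, 4) = (20 + 12² + 11*12) - (22/5 + (⅕)*19) = (20 + 144 + 132) - (22/5 + 19/5) = 296 - 1*41/5 = 296 - 41/5 = 1439/5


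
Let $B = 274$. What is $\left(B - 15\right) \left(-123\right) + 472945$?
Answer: $441088$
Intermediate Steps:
$\left(B - 15\right) \left(-123\right) + 472945 = \left(274 - 15\right) \left(-123\right) + 472945 = 259 \left(-123\right) + 472945 = -31857 + 472945 = 441088$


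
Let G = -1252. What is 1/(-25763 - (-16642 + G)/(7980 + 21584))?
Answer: -38/978971 ≈ -3.8816e-5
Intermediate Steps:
1/(-25763 - (-16642 + G)/(7980 + 21584)) = 1/(-25763 - (-16642 - 1252)/(7980 + 21584)) = 1/(-25763 - (-17894)/29564) = 1/(-25763 - 1*(-23/38)) = 1/(-25763 + 23/38) = 1/(-978971/38) = -38/978971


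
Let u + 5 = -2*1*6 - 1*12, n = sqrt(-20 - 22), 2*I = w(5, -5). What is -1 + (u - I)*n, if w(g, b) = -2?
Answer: -1 - 28*I*sqrt(42) ≈ -1.0 - 181.46*I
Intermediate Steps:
I = -1 (I = (1/2)*(-2) = -1)
n = I*sqrt(42) (n = sqrt(-42) = I*sqrt(42) ≈ 6.4807*I)
u = -29 (u = -5 + (-2*1*6 - 1*12) = -5 + (-2*6 - 12) = -5 + (-12 - 12) = -5 - 24 = -29)
-1 + (u - I)*n = -1 + (-29 - 1*(-1))*(I*sqrt(42)) = -1 + (-29 + 1)*(I*sqrt(42)) = -1 - 28*I*sqrt(42)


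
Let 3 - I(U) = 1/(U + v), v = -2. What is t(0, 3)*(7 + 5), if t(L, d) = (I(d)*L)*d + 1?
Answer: 12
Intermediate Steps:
I(U) = 3 - 1/(-2 + U) (I(U) = 3 - 1/(U - 2) = 3 - 1/(-2 + U))
t(L, d) = 1 + L*d*(-7 + 3*d)/(-2 + d) (t(L, d) = (((-7 + 3*d)/(-2 + d))*L)*d + 1 = (L*(-7 + 3*d)/(-2 + d))*d + 1 = L*d*(-7 + 3*d)/(-2 + d) + 1 = 1 + L*d*(-7 + 3*d)/(-2 + d))
t(0, 3)*(7 + 5) = ((-2 + 3 + 0*3*(-7 + 3*3))/(-2 + 3))*(7 + 5) = ((-2 + 3 + 0*3*(-7 + 9))/1)*12 = (1*(-2 + 3 + 0*3*2))*12 = (1*(-2 + 3 + 0))*12 = (1*1)*12 = 1*12 = 12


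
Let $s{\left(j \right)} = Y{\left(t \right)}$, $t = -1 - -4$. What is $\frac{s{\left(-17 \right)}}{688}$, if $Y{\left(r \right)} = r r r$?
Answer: $\frac{27}{688} \approx 0.039244$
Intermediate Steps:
$t = 3$ ($t = -1 + 4 = 3$)
$Y{\left(r \right)} = r^{3}$ ($Y{\left(r \right)} = r^{2} r = r^{3}$)
$s{\left(j \right)} = 27$ ($s{\left(j \right)} = 3^{3} = 27$)
$\frac{s{\left(-17 \right)}}{688} = \frac{27}{688}$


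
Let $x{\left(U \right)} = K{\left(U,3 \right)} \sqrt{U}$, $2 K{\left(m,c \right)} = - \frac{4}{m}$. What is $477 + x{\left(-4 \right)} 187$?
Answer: $477 + 187 i \approx 477.0 + 187.0 i$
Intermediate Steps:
$K{\left(m,c \right)} = - \frac{2}{m}$ ($K{\left(m,c \right)} = \frac{\left(-4\right) \frac{1}{m}}{2} = - \frac{2}{m}$)
$x{\left(U \right)} = - \frac{2}{\sqrt{U}}$ ($x{\left(U \right)} = - \frac{2}{U} \sqrt{U} = - \frac{2}{\sqrt{U}}$)
$477 + x{\left(-4 \right)} 187 = 477 + - \frac{2}{2 i} 187 = 477 + - 2 \left(- \frac{i}{2}\right) 187 = 477 + i 187 = 477 + 187 i$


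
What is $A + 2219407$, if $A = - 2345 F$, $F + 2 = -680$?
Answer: $3818697$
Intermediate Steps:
$F = -682$ ($F = -2 - 680 = -682$)
$A = 1599290$ ($A = \left(-2345\right) \left(-682\right) = 1599290$)
$A + 2219407 = 1599290 + 2219407 = 3818697$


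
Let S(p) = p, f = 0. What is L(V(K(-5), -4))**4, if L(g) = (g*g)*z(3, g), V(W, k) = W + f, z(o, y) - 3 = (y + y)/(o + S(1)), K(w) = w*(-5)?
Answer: 140918121337890625/16 ≈ 8.8074e+15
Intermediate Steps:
K(w) = -5*w
z(o, y) = 3 + 2*y/(1 + o) (z(o, y) = 3 + (y + y)/(o + 1) = 3 + (2*y)/(1 + o) = 3 + 2*y/(1 + o))
V(W, k) = W (V(W, k) = W + 0 = W)
L(g) = g**2*(3 + g/2) (L(g) = (g*g)*((3 + 2*g + 3*3)/(1 + 3)) = g**2*((3 + 2*g + 9)/4) = g**2*((12 + 2*g)/4) = g**2*(3 + g/2))
L(V(K(-5), -4))**4 = ((-5*(-5))**2*(6 - 5*(-5))/2)**4 = ((1/2)*25**2*(6 + 25))**4 = ((1/2)*625*31)**4 = (19375/2)**4 = 140918121337890625/16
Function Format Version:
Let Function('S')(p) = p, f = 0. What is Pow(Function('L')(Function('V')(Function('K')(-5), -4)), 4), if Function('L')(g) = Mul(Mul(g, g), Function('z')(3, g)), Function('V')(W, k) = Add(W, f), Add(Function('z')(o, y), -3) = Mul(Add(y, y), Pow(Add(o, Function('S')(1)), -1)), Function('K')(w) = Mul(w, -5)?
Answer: Rational(140918121337890625, 16) ≈ 8.8074e+15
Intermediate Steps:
Function('K')(w) = Mul(-5, w)
Function('z')(o, y) = Add(3, Mul(2, y, Pow(Add(1, o), -1))) (Function('z')(o, y) = Add(3, Mul(Add(y, y), Pow(Add(o, 1), -1))) = Add(3, Mul(Mul(2, y), Pow(Add(1, o), -1))) = Add(3, Mul(2, y, Pow(Add(1, o), -1))))
Function('V')(W, k) = W (Function('V')(W, k) = Add(W, 0) = W)
Function('L')(g) = Mul(Pow(g, 2), Add(3, Mul(Rational(1, 2), g))) (Function('L')(g) = Mul(Mul(g, g), Mul(Pow(Add(1, 3), -1), Add(3, Mul(2, g), Mul(3, 3)))) = Mul(Pow(g, 2), Mul(Pow(4, -1), Add(3, Mul(2, g), 9))) = Mul(Pow(g, 2), Mul(Rational(1, 4), Add(12, Mul(2, g)))) = Mul(Pow(g, 2), Add(3, Mul(Rational(1, 2), g))))
Pow(Function('L')(Function('V')(Function('K')(-5), -4)), 4) = Pow(Mul(Rational(1, 2), Pow(Mul(-5, -5), 2), Add(6, Mul(-5, -5))), 4) = Pow(Mul(Rational(1, 2), Pow(25, 2), Add(6, 25)), 4) = Pow(Mul(Rational(1, 2), 625, 31), 4) = Pow(Rational(19375, 2), 4) = Rational(140918121337890625, 16)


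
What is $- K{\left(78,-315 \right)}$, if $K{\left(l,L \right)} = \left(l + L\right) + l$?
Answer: $159$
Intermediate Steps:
$K{\left(l,L \right)} = L + 2 l$ ($K{\left(l,L \right)} = \left(L + l\right) + l = L + 2 l$)
$- K{\left(78,-315 \right)} = - (-315 + 2 \cdot 78) = - (-315 + 156) = \left(-1\right) \left(-159\right) = 159$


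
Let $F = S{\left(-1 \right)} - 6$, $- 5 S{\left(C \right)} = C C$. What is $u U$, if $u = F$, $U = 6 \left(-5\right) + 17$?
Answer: $\frac{403}{5} \approx 80.6$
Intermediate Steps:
$S{\left(C \right)} = - \frac{C^{2}}{5}$ ($S{\left(C \right)} = - \frac{C C}{5} = - \frac{C^{2}}{5}$)
$U = -13$ ($U = -30 + 17 = -13$)
$F = - \frac{31}{5}$ ($F = - \frac{\left(-1\right)^{2}}{5} - 6 = \left(- \frac{1}{5}\right) 1 - 6 = - \frac{1}{5} - 6 = - \frac{31}{5} \approx -6.2$)
$u = - \frac{31}{5} \approx -6.2$
$u U = \left(- \frac{31}{5}\right) \left(-13\right) = \frac{403}{5}$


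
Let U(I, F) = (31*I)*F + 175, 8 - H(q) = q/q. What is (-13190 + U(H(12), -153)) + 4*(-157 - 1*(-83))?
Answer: -46512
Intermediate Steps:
H(q) = 7 (H(q) = 8 - q/q = 8 - 1*1 = 8 - 1 = 7)
U(I, F) = 175 + 31*F*I (U(I, F) = 31*F*I + 175 = 175 + 31*F*I)
(-13190 + U(H(12), -153)) + 4*(-157 - 1*(-83)) = (-13190 + (175 + 31*(-153)*7)) + 4*(-157 - 1*(-83)) = (-13190 + (175 - 33201)) + 4*(-157 + 83) = (-13190 - 33026) + 4*(-74) = -46216 - 296 = -46512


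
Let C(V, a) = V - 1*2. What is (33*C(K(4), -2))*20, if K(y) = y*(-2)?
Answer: -6600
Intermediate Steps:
K(y) = -2*y
C(V, a) = -2 + V (C(V, a) = V - 2 = -2 + V)
(33*C(K(4), -2))*20 = (33*(-2 - 2*4))*20 = (33*(-2 - 8))*20 = (33*(-10))*20 = -330*20 = -6600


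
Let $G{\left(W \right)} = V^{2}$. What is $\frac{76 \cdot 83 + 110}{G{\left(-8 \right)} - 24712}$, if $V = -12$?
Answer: $- \frac{3209}{12284} \approx -0.26123$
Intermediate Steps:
$G{\left(W \right)} = 144$ ($G{\left(W \right)} = \left(-12\right)^{2} = 144$)
$\frac{76 \cdot 83 + 110}{G{\left(-8 \right)} - 24712} = \frac{76 \cdot 83 + 110}{144 - 24712} = \frac{6308 + 110}{144 - 24712} = \frac{6418}{-24568} = 6418 \left(- \frac{1}{24568}\right) = - \frac{3209}{12284}$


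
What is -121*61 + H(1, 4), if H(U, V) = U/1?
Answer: -7380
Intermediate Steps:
H(U, V) = U (H(U, V) = U*1 = U)
-121*61 + H(1, 4) = -121*61 + 1 = -7381 + 1 = -7380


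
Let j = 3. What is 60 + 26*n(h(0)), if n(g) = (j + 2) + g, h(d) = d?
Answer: 190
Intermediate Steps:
n(g) = 5 + g (n(g) = (3 + 2) + g = 5 + g)
60 + 26*n(h(0)) = 60 + 26*(5 + 0) = 60 + 26*5 = 60 + 130 = 190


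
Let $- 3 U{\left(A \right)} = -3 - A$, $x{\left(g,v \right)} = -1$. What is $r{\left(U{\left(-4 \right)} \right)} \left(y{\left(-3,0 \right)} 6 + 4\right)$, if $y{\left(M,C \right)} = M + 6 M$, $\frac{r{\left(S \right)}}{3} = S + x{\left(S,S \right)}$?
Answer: $488$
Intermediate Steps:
$U{\left(A \right)} = 1 + \frac{A}{3}$ ($U{\left(A \right)} = - \frac{-3 - A}{3} = 1 + \frac{A}{3}$)
$r{\left(S \right)} = -3 + 3 S$ ($r{\left(S \right)} = 3 \left(S - 1\right) = 3 \left(-1 + S\right) = -3 + 3 S$)
$y{\left(M,C \right)} = 7 M$
$r{\left(U{\left(-4 \right)} \right)} \left(y{\left(-3,0 \right)} 6 + 4\right) = \left(-3 + 3 \left(1 + \frac{1}{3} \left(-4\right)\right)\right) \left(7 \left(-3\right) 6 + 4\right) = \left(-3 + 3 \left(1 - \frac{4}{3}\right)\right) \left(\left(-21\right) 6 + 4\right) = \left(-3 + 3 \left(- \frac{1}{3}\right)\right) \left(-126 + 4\right) = \left(-3 - 1\right) \left(-122\right) = \left(-4\right) \left(-122\right) = 488$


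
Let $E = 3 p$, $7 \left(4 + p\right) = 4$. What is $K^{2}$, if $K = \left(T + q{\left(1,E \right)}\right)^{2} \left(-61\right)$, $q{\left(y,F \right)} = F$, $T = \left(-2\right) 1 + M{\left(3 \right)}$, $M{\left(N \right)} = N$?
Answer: $\frac{66422175625}{2401} \approx 2.7664 \cdot 10^{7}$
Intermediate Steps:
$p = - \frac{24}{7}$ ($p = -4 + \frac{1}{7} \cdot 4 = -4 + \frac{4}{7} = - \frac{24}{7} \approx -3.4286$)
$E = - \frac{72}{7}$ ($E = 3 \left(- \frac{24}{7}\right) = - \frac{72}{7} \approx -10.286$)
$T = 1$ ($T = \left(-2\right) 1 + 3 = -2 + 3 = 1$)
$K = - \frac{257725}{49}$ ($K = \left(1 - \frac{72}{7}\right)^{2} \left(-61\right) = \left(- \frac{65}{7}\right)^{2} \left(-61\right) = \frac{4225}{49} \left(-61\right) = - \frac{257725}{49} \approx -5259.7$)
$K^{2} = \left(- \frac{257725}{49}\right)^{2} = \frac{66422175625}{2401}$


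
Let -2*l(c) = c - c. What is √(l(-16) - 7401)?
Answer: I*√7401 ≈ 86.029*I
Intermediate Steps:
l(c) = 0 (l(c) = -(c - c)/2 = -½*0 = 0)
√(l(-16) - 7401) = √(0 - 7401) = √(-7401) = I*√7401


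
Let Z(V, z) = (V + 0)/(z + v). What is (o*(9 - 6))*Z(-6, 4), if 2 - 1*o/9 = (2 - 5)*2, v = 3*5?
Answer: -1296/19 ≈ -68.211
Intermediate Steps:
v = 15
Z(V, z) = V/(15 + z) (Z(V, z) = (V + 0)/(z + 15) = V/(15 + z))
o = 72 (o = 18 - 9*(2 - 5)*2 = 18 - (-27)*2 = 18 - 9*(-6) = 18 + 54 = 72)
(o*(9 - 6))*Z(-6, 4) = (72*(9 - 6))*(-6/(15 + 4)) = (72*3)*(-6/19) = 216*(-6*1/19) = 216*(-6/19) = -1296/19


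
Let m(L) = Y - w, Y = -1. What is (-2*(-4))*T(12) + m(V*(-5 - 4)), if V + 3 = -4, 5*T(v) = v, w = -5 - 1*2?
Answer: 126/5 ≈ 25.200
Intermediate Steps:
w = -7 (w = -5 - 2 = -7)
T(v) = v/5
V = -7 (V = -3 - 4 = -7)
m(L) = 6 (m(L) = -1 - 1*(-7) = -1 + 7 = 6)
(-2*(-4))*T(12) + m(V*(-5 - 4)) = (-2*(-4))*((1/5)*12) + 6 = 8*(12/5) + 6 = 96/5 + 6 = 126/5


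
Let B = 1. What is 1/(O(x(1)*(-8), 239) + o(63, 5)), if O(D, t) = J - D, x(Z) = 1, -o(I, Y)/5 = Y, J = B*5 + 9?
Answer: -1/3 ≈ -0.33333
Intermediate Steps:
J = 14 (J = 1*5 + 9 = 5 + 9 = 14)
o(I, Y) = -5*Y
O(D, t) = 14 - D
1/(O(x(1)*(-8), 239) + o(63, 5)) = 1/((14 - (-8)) - 5*5) = 1/((14 - 1*(-8)) - 25) = 1/((14 + 8) - 25) = 1/(22 - 25) = 1/(-3) = -1/3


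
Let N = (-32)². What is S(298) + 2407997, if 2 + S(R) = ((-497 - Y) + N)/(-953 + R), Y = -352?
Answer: 1577235846/655 ≈ 2.4080e+6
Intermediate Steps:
N = 1024
S(R) = -2 + 879/(-953 + R) (S(R) = -2 + ((-497 - 1*(-352)) + 1024)/(-953 + R) = -2 + ((-497 + 352) + 1024)/(-953 + R) = -2 + (-145 + 1024)/(-953 + R) = -2 + 879/(-953 + R))
S(298) + 2407997 = (2785 - 2*298)/(-953 + 298) + 2407997 = (2785 - 596)/(-655) + 2407997 = -1/655*2189 + 2407997 = -2189/655 + 2407997 = 1577235846/655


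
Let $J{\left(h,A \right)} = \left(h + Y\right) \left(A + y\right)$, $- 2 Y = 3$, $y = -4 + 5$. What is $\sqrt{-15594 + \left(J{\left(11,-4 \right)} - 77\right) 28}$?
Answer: $2 i \sqrt{4637} \approx 136.19 i$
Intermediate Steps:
$y = 1$
$Y = - \frac{3}{2}$ ($Y = \left(- \frac{1}{2}\right) 3 = - \frac{3}{2} \approx -1.5$)
$J{\left(h,A \right)} = \left(1 + A\right) \left(- \frac{3}{2} + h\right)$ ($J{\left(h,A \right)} = \left(h - \frac{3}{2}\right) \left(A + 1\right) = \left(- \frac{3}{2} + h\right) \left(1 + A\right) = \left(1 + A\right) \left(- \frac{3}{2} + h\right)$)
$\sqrt{-15594 + \left(J{\left(11,-4 \right)} - 77\right) 28} = \sqrt{-15594 + \left(\left(- \frac{3}{2} + 11 - -6 - 44\right) - 77\right) 28} = \sqrt{-15594 + \left(\left(- \frac{3}{2} + 11 + 6 - 44\right) - 77\right) 28} = \sqrt{-15594 + \left(- \frac{57}{2} - 77\right) 28} = \sqrt{-15594 - 2954} = \sqrt{-18548} = 2 i \sqrt{4637}$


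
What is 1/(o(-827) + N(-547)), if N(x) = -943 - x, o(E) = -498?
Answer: -1/894 ≈ -0.0011186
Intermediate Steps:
1/(o(-827) + N(-547)) = 1/(-498 + (-943 - 1*(-547))) = 1/(-498 + (-943 + 547)) = 1/(-498 - 396) = 1/(-894) = -1/894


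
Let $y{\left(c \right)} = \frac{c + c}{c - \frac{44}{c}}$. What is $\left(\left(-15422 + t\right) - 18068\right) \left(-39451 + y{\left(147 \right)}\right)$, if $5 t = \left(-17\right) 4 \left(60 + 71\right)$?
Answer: $\frac{7896360735354}{5675} \approx 1.3914 \cdot 10^{9}$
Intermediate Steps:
$t = - \frac{8908}{5}$ ($t = \frac{\left(-17\right) 4 \left(60 + 71\right)}{5} = \frac{\left(-68\right) 131}{5} = \frac{1}{5} \left(-8908\right) = - \frac{8908}{5} \approx -1781.6$)
$y{\left(c \right)} = \frac{2 c}{c - \frac{44}{c}}$
$\left(\left(-15422 + t\right) - 18068\right) \left(-39451 + y{\left(147 \right)}\right) = \left(\left(-15422 - \frac{8908}{5}\right) - 18068\right) \left(-39451 + \frac{2 \cdot 147^{2}}{-44 + 147^{2}}\right) = \left(- \frac{86018}{5} - 18068\right) \left(-39451 + 2 \cdot 21609 \frac{1}{-44 + 21609}\right) = - \frac{176358 \left(-39451 + 2 \cdot 21609 \cdot \frac{1}{21565}\right)}{5} = - \frac{176358 \left(-39451 + \frac{43218}{21565}\right)}{5} = \left(- \frac{176358}{5}\right) \left(- \frac{850717597}{21565}\right) = \frac{7896360735354}{5675}$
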